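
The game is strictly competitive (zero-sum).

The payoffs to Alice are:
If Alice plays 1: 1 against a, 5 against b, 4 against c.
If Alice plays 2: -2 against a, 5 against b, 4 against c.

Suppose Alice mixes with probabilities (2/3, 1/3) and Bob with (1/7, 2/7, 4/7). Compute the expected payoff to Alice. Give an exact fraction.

Against (1/7, 2/7, 4/7), each row's expected payoff is 1: 27/7; 2: 24/7.
Taking the (2/3, 1/3)-weighted average: (2/3)·(27/7) + (1/3)·(24/7) = 26/7.

26/7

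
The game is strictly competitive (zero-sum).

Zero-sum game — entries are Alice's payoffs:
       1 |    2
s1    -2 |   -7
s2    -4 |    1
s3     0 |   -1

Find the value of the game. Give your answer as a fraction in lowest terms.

Row s1 is strictly dominated by row s3, so Alice never plays it.
The remaining 2×2 game on (s2, s3) × (1, 2) has no saddle point. Let Alice play s2 with probability p; indifference gives −4p = p − (1−p), so p = 1/6.
Similarly Bob's optimal q on 1 is 1/3, and the value is -4·(1/3) + (1)·(2/3) = -2/3.

-2/3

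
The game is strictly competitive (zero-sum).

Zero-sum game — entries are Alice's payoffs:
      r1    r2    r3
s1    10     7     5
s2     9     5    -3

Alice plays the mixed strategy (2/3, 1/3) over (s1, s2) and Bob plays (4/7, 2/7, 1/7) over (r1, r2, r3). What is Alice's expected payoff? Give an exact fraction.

23/3

Against (4/7, 2/7, 1/7), each row's expected payoff is s1: 59/7; s2: 43/7.
Taking the (2/3, 1/3)-weighted average: (2/3)·(59/7) + (1/3)·(43/7) = 23/3.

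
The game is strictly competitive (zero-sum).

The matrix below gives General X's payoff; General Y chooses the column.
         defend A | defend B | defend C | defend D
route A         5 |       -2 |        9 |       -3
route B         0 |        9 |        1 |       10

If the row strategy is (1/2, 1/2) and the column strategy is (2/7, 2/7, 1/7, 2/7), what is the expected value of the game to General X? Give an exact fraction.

24/7

Against (2/7, 2/7, 1/7, 2/7), each row's expected payoff is route A: 9/7; route B: 39/7.
Taking the (1/2, 1/2)-weighted average: (1/2)·(9/7) + (1/2)·(39/7) = 24/7.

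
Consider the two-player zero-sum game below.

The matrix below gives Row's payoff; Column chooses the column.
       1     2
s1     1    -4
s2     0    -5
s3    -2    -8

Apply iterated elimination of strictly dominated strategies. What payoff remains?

-4

Row s3 is strictly dominated by row s1 (1>-2, -4>-8); eliminate s3.
Column 1 is strictly dominated by 2 for Column (-4<1, -5<0); eliminate 1.
Row s2 is strictly dominated by row s1 (-4>-5); eliminate s2.
Only (s1, 2) remains, with payoff -4.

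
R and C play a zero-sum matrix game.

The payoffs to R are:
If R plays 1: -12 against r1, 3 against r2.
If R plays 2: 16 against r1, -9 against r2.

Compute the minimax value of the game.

-3/2

Row minima are -12 and -9, so R's maximin is -9; column maxima are 16 and 3, so C's minimax is 3. These differ, so the equilibrium is in mixed strategies.
Let R play 1 with probability p. C is indifferent when −12p + 16(1−p) = 3p − 9(1−p), giving p = 5/8.
Let C play r1 with probability q. R is indifferent when −12q + 3(1−q) = 16q − 9(1−q), giving q = 3/10.
The value is -12·(3/10) + (3)·(7/10) = -3/2.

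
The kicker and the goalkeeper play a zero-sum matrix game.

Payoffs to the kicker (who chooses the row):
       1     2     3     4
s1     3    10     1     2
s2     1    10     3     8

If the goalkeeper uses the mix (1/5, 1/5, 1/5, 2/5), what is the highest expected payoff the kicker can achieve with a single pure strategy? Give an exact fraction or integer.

s1: (3)·(1/5) + (10)·(1/5) + (1)·(1/5) + (2)·(2/5) = 18/5.
s2: (1)·(1/5) + (10)·(1/5) + (3)·(1/5) + (8)·(2/5) = 6.
The best pure response is s2 with expected payoff 6.

6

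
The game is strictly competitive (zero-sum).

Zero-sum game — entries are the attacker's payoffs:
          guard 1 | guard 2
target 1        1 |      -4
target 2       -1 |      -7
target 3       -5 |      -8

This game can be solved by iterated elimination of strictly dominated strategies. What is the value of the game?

-4

Column guard 1 is strictly dominated by guard 2 for the defender (-4<1, -7<-1, -8<-5); eliminate guard 1.
Row target 2 is strictly dominated by row target 1 (-4>-7); eliminate target 2.
Row target 3 is strictly dominated by row target 1 (-4>-8); eliminate target 3.
Only (target 1, guard 2) remains, with payoff -4.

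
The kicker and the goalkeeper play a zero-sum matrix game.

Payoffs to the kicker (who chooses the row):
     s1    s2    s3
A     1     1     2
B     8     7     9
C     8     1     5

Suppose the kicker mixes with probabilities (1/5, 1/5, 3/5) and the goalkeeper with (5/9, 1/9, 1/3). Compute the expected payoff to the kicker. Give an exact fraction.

Against (5/9, 1/9, 1/3), each row's expected payoff is A: 4/3; B: 74/9; C: 56/9.
Taking the (1/5, 1/5, 3/5)-weighted average: (1/5)·(4/3) + (1/5)·(74/9) + (3/5)·(56/9) = 254/45.

254/45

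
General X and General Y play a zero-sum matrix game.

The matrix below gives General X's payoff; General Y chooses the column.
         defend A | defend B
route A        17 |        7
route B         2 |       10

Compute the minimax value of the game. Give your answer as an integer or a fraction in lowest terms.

26/3

Row minima are 7 and 2, so General X's maximin is 7; column maxima are 17 and 10, so General Y's minimax is 10. These differ, so the equilibrium is in mixed strategies.
Let General X play route A with probability p. General Y is indifferent when 17p + 2(1−p) = 7p + 10(1−p), giving p = 4/9.
Let General Y play defend A with probability q. General X is indifferent when 17q + 7(1−q) = 2q + 10(1−q), giving q = 1/6.
The value is 17·(1/6) + (7)·(5/6) = 26/3.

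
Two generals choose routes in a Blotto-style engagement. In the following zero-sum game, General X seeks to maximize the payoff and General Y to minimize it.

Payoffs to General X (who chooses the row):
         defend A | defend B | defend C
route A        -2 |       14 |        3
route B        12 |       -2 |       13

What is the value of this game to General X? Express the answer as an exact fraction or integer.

82/15

Column defend C is strictly dominated by defend A for General Y (it gives General X more in every row).
The remaining 2×2 game on (route A, route B) × (defend A, defend B) has no saddle point. Let General X play route A with probability p; indifference gives −2p + 12(1−p) = 14p − 2(1−p), so p = 7/15.
Similarly General Y's optimal q on defend A is 8/15, and the value is -2·(8/15) + (14)·(7/15) = 82/15.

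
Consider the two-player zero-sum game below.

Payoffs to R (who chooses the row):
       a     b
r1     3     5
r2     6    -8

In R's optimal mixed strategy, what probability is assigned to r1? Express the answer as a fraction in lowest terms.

Row minima are 3 and -8, so R's maximin is 3; column maxima are 6 and 5, so C's minimax is 5. These differ, so the equilibrium is in mixed strategies.
Let R play r1 with probability p. C is indifferent when 3p + 6(1−p) = 5p − 8(1−p), giving p = 7/8.

7/8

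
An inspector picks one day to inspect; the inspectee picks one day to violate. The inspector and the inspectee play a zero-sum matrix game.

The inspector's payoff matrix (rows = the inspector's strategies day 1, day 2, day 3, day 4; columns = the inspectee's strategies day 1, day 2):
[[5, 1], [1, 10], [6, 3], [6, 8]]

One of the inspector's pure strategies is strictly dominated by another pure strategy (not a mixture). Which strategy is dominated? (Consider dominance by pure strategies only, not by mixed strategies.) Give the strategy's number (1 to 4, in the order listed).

Compare day 1 with day 3: 6 > 5, 3 > 1.
So day 3 strictly dominates day 1 for the inspector; day 1 is strictly dominated.

1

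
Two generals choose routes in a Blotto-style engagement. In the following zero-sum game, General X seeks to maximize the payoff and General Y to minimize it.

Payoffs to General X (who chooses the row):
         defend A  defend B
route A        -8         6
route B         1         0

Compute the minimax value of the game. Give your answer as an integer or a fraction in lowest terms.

Row minima are -8 and 0, so General X's maximin is 0; column maxima are 1 and 6, so General Y's minimax is 1. These differ, so the equilibrium is in mixed strategies.
Let General X play route A with probability p. General Y is indifferent when −8p + (1−p) = 6p, giving p = 1/15.
Let General Y play defend A with probability q. General X is indifferent when −8q + 6(1−q) = q, giving q = 2/5.
The value is -8·(2/5) + (6)·(3/5) = 2/5.

2/5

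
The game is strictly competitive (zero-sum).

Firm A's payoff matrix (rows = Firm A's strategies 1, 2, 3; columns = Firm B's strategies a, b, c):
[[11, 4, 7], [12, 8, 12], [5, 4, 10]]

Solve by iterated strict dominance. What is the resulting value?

Row 1 is strictly dominated by row 2 (12>11, 8>4, 12>7); eliminate 1.
Column c is strictly dominated by b for Firm B (8<12, 4<10); eliminate c.
Column a is strictly dominated by b for Firm B (8<12, 4<5); eliminate a.
Row 3 is strictly dominated by row 2 (8>4); eliminate 3.
Only (2, b) remains, with payoff 8.

8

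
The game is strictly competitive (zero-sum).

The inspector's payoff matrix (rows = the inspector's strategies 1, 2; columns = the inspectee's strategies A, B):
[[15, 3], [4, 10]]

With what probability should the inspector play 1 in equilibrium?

1/3

Row minima are 3 and 4, so the inspector's maximin is 4; column maxima are 15 and 10, so the inspectee's minimax is 10. These differ, so the equilibrium is in mixed strategies.
Let the inspector play 1 with probability p. The inspectee is indifferent when 15p + 4(1−p) = 3p + 10(1−p), giving p = 1/3.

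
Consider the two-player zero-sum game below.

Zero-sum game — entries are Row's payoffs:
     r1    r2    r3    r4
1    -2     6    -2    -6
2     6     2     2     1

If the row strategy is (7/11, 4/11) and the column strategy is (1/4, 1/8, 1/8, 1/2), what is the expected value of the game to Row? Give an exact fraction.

Against (1/4, 1/8, 1/8, 1/2), each row's expected payoff is 1: -3; 2: 5/2.
Taking the (7/11, 4/11)-weighted average: (7/11)·(-3) + (4/11)·(5/2) = -1.

-1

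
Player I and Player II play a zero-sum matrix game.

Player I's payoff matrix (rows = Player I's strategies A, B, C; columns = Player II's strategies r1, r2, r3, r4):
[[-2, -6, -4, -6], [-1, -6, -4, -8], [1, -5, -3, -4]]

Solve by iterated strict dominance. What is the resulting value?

-5

Row A is strictly dominated by row C (1>-2, -5>-6, -3>-4, -4>-6); eliminate A.
Row B is strictly dominated by row C (1>-1, -5>-6, -3>-4, -4>-8); eliminate B.
Column r1 is strictly dominated by r2 for Player II (-5<1); eliminate r1.
Column r3 is strictly dominated by r2 for Player II (-5<-3); eliminate r3.
Column r4 is strictly dominated by r2 for Player II (-5<-4); eliminate r4.
Only (C, r2) remains, with payoff -5.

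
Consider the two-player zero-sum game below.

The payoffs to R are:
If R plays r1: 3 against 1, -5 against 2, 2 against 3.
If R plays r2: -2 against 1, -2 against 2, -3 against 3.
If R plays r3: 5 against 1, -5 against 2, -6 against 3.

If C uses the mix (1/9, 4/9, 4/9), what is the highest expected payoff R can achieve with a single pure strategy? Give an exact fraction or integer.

-1

r1: (3)·(1/9) + (-5)·(4/9) + (2)·(4/9) = -1.
r2: (-2)·(1/9) + (-2)·(4/9) + (-3)·(4/9) = -22/9.
r3: (5)·(1/9) + (-5)·(4/9) + (-6)·(4/9) = -13/3.
The best pure response is r1 with expected payoff -1.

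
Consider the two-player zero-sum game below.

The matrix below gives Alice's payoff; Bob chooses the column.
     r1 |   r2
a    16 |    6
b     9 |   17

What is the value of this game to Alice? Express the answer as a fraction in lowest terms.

Row minima are 6 and 9, so Alice's maximin is 9; column maxima are 16 and 17, so Bob's minimax is 16. These differ, so the equilibrium is in mixed strategies.
Let Alice play a with probability p. Bob is indifferent when 16p + 9(1−p) = 6p + 17(1−p), giving p = 4/9.
Let Bob play r1 with probability q. Alice is indifferent when 16q + 6(1−q) = 9q + 17(1−q), giving q = 11/18.
The value is 16·(11/18) + (6)·(7/18) = 109/9.

109/9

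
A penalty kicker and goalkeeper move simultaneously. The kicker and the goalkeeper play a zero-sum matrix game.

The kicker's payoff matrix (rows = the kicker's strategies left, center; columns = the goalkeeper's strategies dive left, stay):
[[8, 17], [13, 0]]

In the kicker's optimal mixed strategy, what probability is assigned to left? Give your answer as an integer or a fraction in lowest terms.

13/22

Row minima are 8 and 0, so the kicker's maximin is 8; column maxima are 13 and 17, so the goalkeeper's minimax is 13. These differ, so the equilibrium is in mixed strategies.
Let the kicker play left with probability p. The goalkeeper is indifferent when 8p + 13(1−p) = 17p, giving p = 13/22.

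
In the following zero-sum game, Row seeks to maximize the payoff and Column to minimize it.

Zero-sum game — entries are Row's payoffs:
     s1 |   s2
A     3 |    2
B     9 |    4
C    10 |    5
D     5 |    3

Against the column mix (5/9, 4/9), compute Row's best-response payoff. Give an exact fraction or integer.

A: (3)·(5/9) + (2)·(4/9) = 23/9.
B: (9)·(5/9) + (4)·(4/9) = 61/9.
C: (10)·(5/9) + (5)·(4/9) = 70/9.
D: (5)·(5/9) + (3)·(4/9) = 37/9.
The best pure response is C with expected payoff 70/9.

70/9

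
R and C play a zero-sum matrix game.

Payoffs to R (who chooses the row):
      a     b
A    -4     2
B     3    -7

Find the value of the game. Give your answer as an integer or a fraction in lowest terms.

-11/8

Row minima are -4 and -7, so R's maximin is -4; column maxima are 3 and 2, so C's minimax is 2. These differ, so the equilibrium is in mixed strategies.
Let R play A with probability p. C is indifferent when −4p + 3(1−p) = 2p − 7(1−p), giving p = 5/8.
Let C play a with probability q. R is indifferent when −4q + 2(1−q) = 3q − 7(1−q), giving q = 9/16.
The value is -4·(9/16) + (2)·(7/16) = -11/8.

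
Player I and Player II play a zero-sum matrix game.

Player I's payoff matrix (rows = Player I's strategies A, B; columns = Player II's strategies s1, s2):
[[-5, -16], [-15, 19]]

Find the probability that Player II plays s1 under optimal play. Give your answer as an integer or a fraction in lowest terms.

7/9

Row minima are -16 and -15, so Player I's maximin is -15; column maxima are -5 and 19, so Player II's minimax is -5. These differ, so the equilibrium is in mixed strategies.
Let Player II play s1 with probability q. Player I is indifferent when −5q − 16(1−q) = −15q + 19(1−q), giving q = 7/9.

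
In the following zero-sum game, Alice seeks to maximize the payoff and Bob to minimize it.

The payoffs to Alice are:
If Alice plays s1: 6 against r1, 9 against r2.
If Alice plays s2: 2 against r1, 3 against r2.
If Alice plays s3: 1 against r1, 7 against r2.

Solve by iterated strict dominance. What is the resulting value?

6

Column r2 is strictly dominated by r1 for Bob (6<9, 2<3, 1<7); eliminate r2.
Row s3 is strictly dominated by row s1 (6>1); eliminate s3.
Row s2 is strictly dominated by row s1 (6>2); eliminate s2.
Only (s1, r1) remains, with payoff 6.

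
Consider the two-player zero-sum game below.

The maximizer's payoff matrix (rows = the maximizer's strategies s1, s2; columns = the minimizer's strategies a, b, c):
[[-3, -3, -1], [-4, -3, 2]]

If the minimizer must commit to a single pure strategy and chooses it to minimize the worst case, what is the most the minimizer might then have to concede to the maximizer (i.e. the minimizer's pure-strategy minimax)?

The worst case (largest entry) in each column is a: -3, b: -3, c: 2.
The best (smallest) of these is -3.

-3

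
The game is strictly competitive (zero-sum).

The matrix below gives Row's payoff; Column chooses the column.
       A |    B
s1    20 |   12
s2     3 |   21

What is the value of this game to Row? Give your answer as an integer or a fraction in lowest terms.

Row minima are 12 and 3, so Row's maximin is 12; column maxima are 20 and 21, so Column's minimax is 20. These differ, so the equilibrium is in mixed strategies.
Let Row play s1 with probability p. Column is indifferent when 20p + 3(1−p) = 12p + 21(1−p), giving p = 9/13.
Let Column play A with probability q. Row is indifferent when 20q + 12(1−q) = 3q + 21(1−q), giving q = 9/26.
The value is 20·(9/26) + (12)·(17/26) = 192/13.

192/13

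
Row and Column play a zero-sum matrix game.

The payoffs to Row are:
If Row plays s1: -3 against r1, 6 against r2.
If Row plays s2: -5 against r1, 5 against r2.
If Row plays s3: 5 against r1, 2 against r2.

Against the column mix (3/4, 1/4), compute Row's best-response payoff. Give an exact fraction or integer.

s1: (-3)·(3/4) + (6)·(1/4) = -3/4.
s2: (-5)·(3/4) + (5)·(1/4) = -5/2.
s3: (5)·(3/4) + (2)·(1/4) = 17/4.
The best pure response is s3 with expected payoff 17/4.

17/4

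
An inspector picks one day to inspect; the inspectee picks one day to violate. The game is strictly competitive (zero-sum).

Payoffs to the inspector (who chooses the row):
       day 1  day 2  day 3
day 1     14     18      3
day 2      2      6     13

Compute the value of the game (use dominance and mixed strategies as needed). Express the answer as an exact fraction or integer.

Column day 2 is strictly dominated by day 1 for the inspectee (it gives the inspector more in every row).
The remaining 2×2 game on (day 1, day 2) × (day 1, day 3) has no saddle point. Let the inspector play day 1 with probability p; indifference gives 14p + 2(1−p) = 3p + 13(1−p), so p = 1/2.
Similarly the inspectee's optimal q on day 1 is 5/11, and the value is 14·(5/11) + (3)·(6/11) = 8.

8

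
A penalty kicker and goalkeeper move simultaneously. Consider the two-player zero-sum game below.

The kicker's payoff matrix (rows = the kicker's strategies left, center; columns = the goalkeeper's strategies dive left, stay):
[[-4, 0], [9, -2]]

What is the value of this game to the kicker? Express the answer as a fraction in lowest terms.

Row minima are -4 and -2, so the kicker's maximin is -2; column maxima are 9 and 0, so the goalkeeper's minimax is 0. These differ, so the equilibrium is in mixed strategies.
Let the kicker play left with probability p. The goalkeeper is indifferent when −4p + 9(1−p) = −2(1−p), giving p = 11/15.
Let the goalkeeper play dive left with probability q. The kicker is indifferent when −4q = 9q − 2(1−q), giving q = 2/15.
The value is -4·(2/15) + (0)·(13/15) = -8/15.

-8/15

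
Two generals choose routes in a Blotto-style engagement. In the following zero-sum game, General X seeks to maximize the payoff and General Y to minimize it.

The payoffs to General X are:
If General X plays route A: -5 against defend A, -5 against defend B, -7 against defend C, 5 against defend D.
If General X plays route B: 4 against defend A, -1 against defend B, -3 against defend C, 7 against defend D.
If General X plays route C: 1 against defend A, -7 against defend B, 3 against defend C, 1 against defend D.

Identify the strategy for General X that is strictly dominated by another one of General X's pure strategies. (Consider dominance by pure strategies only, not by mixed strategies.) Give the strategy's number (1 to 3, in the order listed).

1

Compare route A with route B: 4 > -5, -1 > -5, -3 > -7, 7 > 5.
So route B strictly dominates route A for General X; route A is strictly dominated.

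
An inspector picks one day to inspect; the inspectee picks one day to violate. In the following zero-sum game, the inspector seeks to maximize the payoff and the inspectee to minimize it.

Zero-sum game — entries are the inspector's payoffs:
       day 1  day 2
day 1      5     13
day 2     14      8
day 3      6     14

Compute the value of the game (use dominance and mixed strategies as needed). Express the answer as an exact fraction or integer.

74/7

Row day 1 is strictly dominated by row day 3, so the inspector never plays it.
The remaining 2×2 game on (day 2, day 3) × (day 1, day 2) has no saddle point. Let the inspector play day 2 with probability p; indifference gives 14p + 6(1−p) = 8p + 14(1−p), so p = 4/7.
Similarly the inspectee's optimal q on day 1 is 3/7, and the value is 14·(3/7) + (8)·(4/7) = 74/7.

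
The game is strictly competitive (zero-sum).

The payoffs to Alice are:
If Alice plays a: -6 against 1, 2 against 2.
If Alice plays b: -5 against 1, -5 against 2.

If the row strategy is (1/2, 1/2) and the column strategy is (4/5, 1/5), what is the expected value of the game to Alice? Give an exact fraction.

-47/10

Against (4/5, 1/5), each row's expected payoff is a: -22/5; b: -5.
Taking the (1/2, 1/2)-weighted average: (1/2)·(-22/5) + (1/2)·(-5) = -47/10.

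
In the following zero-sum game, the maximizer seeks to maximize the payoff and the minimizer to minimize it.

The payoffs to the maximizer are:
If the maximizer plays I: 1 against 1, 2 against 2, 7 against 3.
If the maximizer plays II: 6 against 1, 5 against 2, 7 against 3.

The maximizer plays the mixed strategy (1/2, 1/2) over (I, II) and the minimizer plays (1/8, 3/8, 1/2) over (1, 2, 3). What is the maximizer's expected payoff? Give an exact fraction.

21/4

Against (1/8, 3/8, 1/2), each row's expected payoff is I: 35/8; II: 49/8.
Taking the (1/2, 1/2)-weighted average: (1/2)·(35/8) + (1/2)·(49/8) = 21/4.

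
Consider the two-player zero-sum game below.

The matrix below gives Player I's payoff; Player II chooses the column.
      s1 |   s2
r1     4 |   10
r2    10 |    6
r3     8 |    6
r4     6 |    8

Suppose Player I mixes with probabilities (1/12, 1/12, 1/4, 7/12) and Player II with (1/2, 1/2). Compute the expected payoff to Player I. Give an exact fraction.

Against (1/2, 1/2), each row's expected payoff is r1: 7; r2: 8; r3: 7; r4: 7.
Taking the (1/12, 1/12, 1/4, 7/12)-weighted average: (1/12)·(7) + (1/12)·(8) + (1/4)·(7) + (7/12)·(7) = 85/12.

85/12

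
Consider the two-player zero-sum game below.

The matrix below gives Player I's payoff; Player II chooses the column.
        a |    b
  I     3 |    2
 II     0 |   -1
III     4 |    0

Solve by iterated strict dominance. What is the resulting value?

Row II is strictly dominated by row I (3>0, 2>-1); eliminate II.
Column a is strictly dominated by b for Player II (2<3, 0<4); eliminate a.
Row III is strictly dominated by row I (2>0); eliminate III.
Only (I, b) remains, with payoff 2.

2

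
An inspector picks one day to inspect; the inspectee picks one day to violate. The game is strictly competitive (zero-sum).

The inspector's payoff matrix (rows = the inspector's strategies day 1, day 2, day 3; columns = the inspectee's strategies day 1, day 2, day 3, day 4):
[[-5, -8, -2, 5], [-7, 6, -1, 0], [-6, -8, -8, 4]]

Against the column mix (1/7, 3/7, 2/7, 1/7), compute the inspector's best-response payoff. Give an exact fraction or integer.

day 1: (-5)·(1/7) + (-8)·(3/7) + (-2)·(2/7) + (5)·(1/7) = -4.
day 2: (-7)·(1/7) + (6)·(3/7) + (-1)·(2/7) + (0)·(1/7) = 9/7.
day 3: (-6)·(1/7) + (-8)·(3/7) + (-8)·(2/7) + (4)·(1/7) = -6.
The best pure response is day 2 with expected payoff 9/7.

9/7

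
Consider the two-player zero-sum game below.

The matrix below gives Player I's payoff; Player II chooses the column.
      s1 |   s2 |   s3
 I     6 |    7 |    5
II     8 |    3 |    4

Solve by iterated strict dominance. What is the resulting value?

5

Column s1 is strictly dominated by s3 for Player II (5<6, 4<8); eliminate s1.
Row II is strictly dominated by row I (7>3, 5>4); eliminate II.
Column s2 is strictly dominated by s3 for Player II (5<7); eliminate s2.
Only (I, s3) remains, with payoff 5.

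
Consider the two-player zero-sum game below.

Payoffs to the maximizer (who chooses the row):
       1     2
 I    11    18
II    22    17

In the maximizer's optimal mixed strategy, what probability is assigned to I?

Row minima are 11 and 17, so the maximizer's maximin is 17; column maxima are 22 and 18, so the minimizer's minimax is 18. These differ, so the equilibrium is in mixed strategies.
Let the maximizer play I with probability p. The minimizer is indifferent when 11p + 22(1−p) = 18p + 17(1−p), giving p = 5/12.

5/12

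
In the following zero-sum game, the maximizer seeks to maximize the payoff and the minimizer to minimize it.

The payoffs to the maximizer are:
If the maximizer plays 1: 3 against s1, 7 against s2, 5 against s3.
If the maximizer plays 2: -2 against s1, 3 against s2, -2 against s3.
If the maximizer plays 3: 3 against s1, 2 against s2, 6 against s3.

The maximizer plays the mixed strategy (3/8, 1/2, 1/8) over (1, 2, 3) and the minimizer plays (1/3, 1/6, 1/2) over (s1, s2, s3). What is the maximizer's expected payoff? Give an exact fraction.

41/24

Against (1/3, 1/6, 1/2), each row's expected payoff is 1: 14/3; 2: -7/6; 3: 13/3.
Taking the (3/8, 1/2, 1/8)-weighted average: (3/8)·(14/3) + (1/2)·(-7/6) + (1/8)·(13/3) = 41/24.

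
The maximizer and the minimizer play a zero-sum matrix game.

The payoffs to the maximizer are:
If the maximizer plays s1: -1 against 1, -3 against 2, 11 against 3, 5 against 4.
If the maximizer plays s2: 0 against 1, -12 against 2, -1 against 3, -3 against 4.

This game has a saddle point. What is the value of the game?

-3

Row minima: -3, -12 → the maximizer's maximin is -3.
Column maxima: 0, -3, 11, 5 → the minimizer's minimax is -3.
They coincide at (s1, 2), so the value is -3.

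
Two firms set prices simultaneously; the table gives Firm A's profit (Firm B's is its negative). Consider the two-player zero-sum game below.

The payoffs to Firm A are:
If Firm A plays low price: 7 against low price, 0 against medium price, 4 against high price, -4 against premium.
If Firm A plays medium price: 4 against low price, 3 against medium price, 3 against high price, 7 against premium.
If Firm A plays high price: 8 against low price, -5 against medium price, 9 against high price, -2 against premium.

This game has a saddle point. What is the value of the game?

3

Row minima: -4, 3, -5 → Firm A's maximin is 3.
Column maxima: 8, 3, 9, 7 → Firm B's minimax is 3.
They coincide at (medium price, medium price), so the value is 3.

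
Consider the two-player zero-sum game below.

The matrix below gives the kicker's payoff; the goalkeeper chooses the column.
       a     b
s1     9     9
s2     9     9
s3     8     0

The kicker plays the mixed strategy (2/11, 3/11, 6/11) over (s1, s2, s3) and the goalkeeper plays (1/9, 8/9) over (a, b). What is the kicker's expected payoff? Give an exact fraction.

Against (1/9, 8/9), each row's expected payoff is s1: 9; s2: 9; s3: 8/9.
Taking the (2/11, 3/11, 6/11)-weighted average: (2/11)·(9) + (3/11)·(9) + (6/11)·(8/9) = 151/33.

151/33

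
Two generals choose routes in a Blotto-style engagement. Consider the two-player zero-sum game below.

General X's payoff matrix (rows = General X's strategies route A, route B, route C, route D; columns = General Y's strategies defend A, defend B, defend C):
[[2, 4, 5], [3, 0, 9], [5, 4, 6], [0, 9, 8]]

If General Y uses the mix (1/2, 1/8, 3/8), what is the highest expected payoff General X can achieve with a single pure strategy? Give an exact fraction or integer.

route A: (2)·(1/2) + (4)·(1/8) + (5)·(3/8) = 27/8.
route B: (3)·(1/2) + (0)·(1/8) + (9)·(3/8) = 39/8.
route C: (5)·(1/2) + (4)·(1/8) + (6)·(3/8) = 21/4.
route D: (0)·(1/2) + (9)·(1/8) + (8)·(3/8) = 33/8.
The best pure response is route C with expected payoff 21/4.

21/4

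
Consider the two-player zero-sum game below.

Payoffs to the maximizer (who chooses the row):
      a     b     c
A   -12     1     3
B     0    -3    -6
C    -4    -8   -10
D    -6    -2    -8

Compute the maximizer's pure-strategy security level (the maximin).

-6

The worst-case payoff for each row is A: -12, B: -6, C: -10, D: -8.
The best of these is -6.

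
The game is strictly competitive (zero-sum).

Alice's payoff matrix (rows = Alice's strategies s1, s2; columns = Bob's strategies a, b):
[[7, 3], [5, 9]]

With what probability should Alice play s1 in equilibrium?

Row minima are 3 and 5, so Alice's maximin is 5; column maxima are 7 and 9, so Bob's minimax is 7. These differ, so the equilibrium is in mixed strategies.
Let Alice play s1 with probability p. Bob is indifferent when 7p + 5(1−p) = 3p + 9(1−p), giving p = 1/2.

1/2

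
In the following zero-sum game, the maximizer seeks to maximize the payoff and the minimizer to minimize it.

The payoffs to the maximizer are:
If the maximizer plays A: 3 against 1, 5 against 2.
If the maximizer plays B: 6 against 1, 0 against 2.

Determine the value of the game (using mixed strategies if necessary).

15/4

Row minima are 3 and 0, so the maximizer's maximin is 3; column maxima are 6 and 5, so the minimizer's minimax is 5. These differ, so the equilibrium is in mixed strategies.
Let the maximizer play A with probability p. The minimizer is indifferent when 3p + 6(1−p) = 5p, giving p = 3/4.
Let the minimizer play 1 with probability q. The maximizer is indifferent when 3q + 5(1−q) = 6q, giving q = 5/8.
The value is 3·(5/8) + (5)·(3/8) = 15/4.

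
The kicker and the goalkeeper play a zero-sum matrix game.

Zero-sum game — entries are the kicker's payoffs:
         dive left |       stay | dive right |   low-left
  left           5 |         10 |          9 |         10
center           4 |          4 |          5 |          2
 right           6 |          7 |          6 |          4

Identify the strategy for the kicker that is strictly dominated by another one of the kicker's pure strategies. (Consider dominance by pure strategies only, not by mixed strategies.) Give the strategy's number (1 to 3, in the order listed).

2

Compare center with left: 5 > 4, 10 > 4, 9 > 5, 10 > 2.
So left strictly dominates center for the kicker; center is strictly dominated.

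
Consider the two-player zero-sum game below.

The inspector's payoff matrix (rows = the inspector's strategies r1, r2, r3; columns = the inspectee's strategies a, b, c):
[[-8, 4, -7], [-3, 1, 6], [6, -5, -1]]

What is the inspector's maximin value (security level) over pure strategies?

-3

The worst-case payoff for each row is r1: -8, r2: -3, r3: -5.
The best of these is -3.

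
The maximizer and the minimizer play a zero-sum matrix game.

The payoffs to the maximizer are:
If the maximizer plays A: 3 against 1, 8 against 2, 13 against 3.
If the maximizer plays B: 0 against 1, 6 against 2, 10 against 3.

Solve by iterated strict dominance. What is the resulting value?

Column 3 is strictly dominated by 1 for the minimizer (3<13, 0<10); eliminate 3.
Column 2 is strictly dominated by 1 for the minimizer (3<8, 0<6); eliminate 2.
Row B is strictly dominated by row A (3>0); eliminate B.
Only (A, 1) remains, with payoff 3.

3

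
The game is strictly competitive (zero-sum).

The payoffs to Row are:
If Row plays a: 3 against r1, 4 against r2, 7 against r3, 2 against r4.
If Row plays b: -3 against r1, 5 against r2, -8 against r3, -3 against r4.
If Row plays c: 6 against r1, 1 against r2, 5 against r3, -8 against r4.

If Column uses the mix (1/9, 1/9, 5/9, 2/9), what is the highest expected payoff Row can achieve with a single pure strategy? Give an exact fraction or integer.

a: (3)·(1/9) + (4)·(1/9) + (7)·(5/9) + (2)·(2/9) = 46/9.
b: (-3)·(1/9) + (5)·(1/9) + (-8)·(5/9) + (-3)·(2/9) = -44/9.
c: (6)·(1/9) + (1)·(1/9) + (5)·(5/9) + (-8)·(2/9) = 16/9.
The best pure response is a with expected payoff 46/9.

46/9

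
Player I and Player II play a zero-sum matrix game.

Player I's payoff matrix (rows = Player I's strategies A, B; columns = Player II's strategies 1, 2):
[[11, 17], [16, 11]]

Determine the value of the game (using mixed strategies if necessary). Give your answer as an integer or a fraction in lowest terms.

151/11

Row minima are 11 and 11, so Player I's maximin is 11; column maxima are 16 and 17, so Player II's minimax is 16. These differ, so the equilibrium is in mixed strategies.
Let Player I play A with probability p. Player II is indifferent when 11p + 16(1−p) = 17p + 11(1−p), giving p = 5/11.
Let Player II play 1 with probability q. Player I is indifferent when 11q + 17(1−q) = 16q + 11(1−q), giving q = 6/11.
The value is 11·(6/11) + (17)·(5/11) = 151/11.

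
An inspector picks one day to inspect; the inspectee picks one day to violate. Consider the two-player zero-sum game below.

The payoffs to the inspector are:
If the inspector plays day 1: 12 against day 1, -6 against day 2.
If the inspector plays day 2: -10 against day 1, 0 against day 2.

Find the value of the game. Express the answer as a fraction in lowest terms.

-15/7

Row minima are -6 and -10, so the inspector's maximin is -6; column maxima are 12 and 0, so the inspectee's minimax is 0. These differ, so the equilibrium is in mixed strategies.
Let the inspector play day 1 with probability p. The inspectee is indifferent when 12p − 10(1−p) = −6p, giving p = 5/14.
Let the inspectee play day 1 with probability q. The inspector is indifferent when 12q − 6(1−q) = −10q, giving q = 3/14.
The value is 12·(3/14) + (-6)·(11/14) = -15/7.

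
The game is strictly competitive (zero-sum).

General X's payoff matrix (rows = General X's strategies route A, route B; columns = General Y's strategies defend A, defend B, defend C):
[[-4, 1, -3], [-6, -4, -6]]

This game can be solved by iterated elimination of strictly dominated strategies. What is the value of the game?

-4

Row route B is strictly dominated by row route A (-4>-6, 1>-4, -3>-6); eliminate route B.
Column defend C is strictly dominated by defend A for General Y (-4<-3); eliminate defend C.
Column defend B is strictly dominated by defend A for General Y (-4<1); eliminate defend B.
Only (route A, defend A) remains, with payoff -4.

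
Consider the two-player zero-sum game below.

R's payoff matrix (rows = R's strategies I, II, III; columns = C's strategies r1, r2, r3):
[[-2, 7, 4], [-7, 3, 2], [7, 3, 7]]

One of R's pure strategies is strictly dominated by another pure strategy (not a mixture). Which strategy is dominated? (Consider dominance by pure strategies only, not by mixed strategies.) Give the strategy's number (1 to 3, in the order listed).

2

Compare II with I: -2 > -7, 7 > 3, 4 > 2.
So I strictly dominates II for R; II is strictly dominated.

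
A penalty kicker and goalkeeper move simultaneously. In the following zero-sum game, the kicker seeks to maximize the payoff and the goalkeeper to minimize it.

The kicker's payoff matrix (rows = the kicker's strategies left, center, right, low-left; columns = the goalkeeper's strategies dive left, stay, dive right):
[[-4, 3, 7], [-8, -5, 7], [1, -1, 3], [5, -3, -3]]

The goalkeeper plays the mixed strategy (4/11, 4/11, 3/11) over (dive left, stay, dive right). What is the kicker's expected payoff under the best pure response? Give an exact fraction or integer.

17/11

left: (-4)·(4/11) + (3)·(4/11) + (7)·(3/11) = 17/11.
center: (-8)·(4/11) + (-5)·(4/11) + (7)·(3/11) = -31/11.
right: (1)·(4/11) + (-1)·(4/11) + (3)·(3/11) = 9/11.
low-left: (5)·(4/11) + (-3)·(4/11) + (-3)·(3/11) = -1/11.
The best pure response is left with expected payoff 17/11.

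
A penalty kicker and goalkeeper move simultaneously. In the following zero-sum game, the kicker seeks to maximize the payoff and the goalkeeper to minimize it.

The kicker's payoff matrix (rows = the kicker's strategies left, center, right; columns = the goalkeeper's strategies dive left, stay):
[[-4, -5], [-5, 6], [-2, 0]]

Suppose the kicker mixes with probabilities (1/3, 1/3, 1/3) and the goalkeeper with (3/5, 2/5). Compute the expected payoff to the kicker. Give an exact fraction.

Against (3/5, 2/5), each row's expected payoff is left: -22/5; center: -3/5; right: -6/5.
Taking the (1/3, 1/3, 1/3)-weighted average: (1/3)·(-22/5) + (1/3)·(-3/5) + (1/3)·(-6/5) = -31/15.

-31/15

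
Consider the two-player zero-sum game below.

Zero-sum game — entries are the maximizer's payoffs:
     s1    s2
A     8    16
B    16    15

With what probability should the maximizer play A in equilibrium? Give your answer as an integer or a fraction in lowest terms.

1/9

Row minima are 8 and 15, so the maximizer's maximin is 15; column maxima are 16 and 16, so the minimizer's minimax is 16. These differ, so the equilibrium is in mixed strategies.
Let the maximizer play A with probability p. The minimizer is indifferent when 8p + 16(1−p) = 16p + 15(1−p), giving p = 1/9.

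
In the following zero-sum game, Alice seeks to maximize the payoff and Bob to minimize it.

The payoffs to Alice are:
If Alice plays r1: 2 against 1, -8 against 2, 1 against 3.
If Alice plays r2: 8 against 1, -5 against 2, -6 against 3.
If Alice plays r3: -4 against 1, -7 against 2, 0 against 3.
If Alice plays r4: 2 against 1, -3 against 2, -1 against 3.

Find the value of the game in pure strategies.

Row minima: -8, -6, -7, -3 → Alice's maximin is -3.
Column maxima: 8, -3, 1 → Bob's minimax is -3.
They coincide at (r4, 2), so the value is -3.

-3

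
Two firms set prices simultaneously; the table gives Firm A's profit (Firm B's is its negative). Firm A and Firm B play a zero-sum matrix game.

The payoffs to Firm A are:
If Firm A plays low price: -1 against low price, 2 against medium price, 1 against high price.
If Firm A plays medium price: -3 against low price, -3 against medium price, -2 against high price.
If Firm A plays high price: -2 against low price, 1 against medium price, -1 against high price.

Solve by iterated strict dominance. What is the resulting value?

Row medium price is strictly dominated by row low price (-1>-3, 2>-3, 1>-2); eliminate medium price.
Column medium price is strictly dominated by low price for Firm B (-1<2, -2<1); eliminate medium price.
Row high price is strictly dominated by row low price (-1>-2, 1>-1); eliminate high price.
Column high price is strictly dominated by low price for Firm B (-1<1); eliminate high price.
Only (low price, low price) remains, with payoff -1.

-1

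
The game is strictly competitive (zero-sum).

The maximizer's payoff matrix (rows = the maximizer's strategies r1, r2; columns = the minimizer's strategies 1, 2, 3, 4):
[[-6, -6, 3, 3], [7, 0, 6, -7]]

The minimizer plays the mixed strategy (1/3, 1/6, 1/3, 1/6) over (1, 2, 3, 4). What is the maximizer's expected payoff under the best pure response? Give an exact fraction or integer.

r1: (-6)·(1/3) + (-6)·(1/6) + (3)·(1/3) + (3)·(1/6) = -3/2.
r2: (7)·(1/3) + (0)·(1/6) + (6)·(1/3) + (-7)·(1/6) = 19/6.
The best pure response is r2 with expected payoff 19/6.

19/6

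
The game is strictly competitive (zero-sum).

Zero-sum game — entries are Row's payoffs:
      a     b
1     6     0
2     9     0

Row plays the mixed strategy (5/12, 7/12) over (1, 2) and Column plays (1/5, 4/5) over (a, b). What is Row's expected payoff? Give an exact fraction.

31/20

Against (1/5, 4/5), each row's expected payoff is 1: 6/5; 2: 9/5.
Taking the (5/12, 7/12)-weighted average: (5/12)·(6/5) + (7/12)·(9/5) = 31/20.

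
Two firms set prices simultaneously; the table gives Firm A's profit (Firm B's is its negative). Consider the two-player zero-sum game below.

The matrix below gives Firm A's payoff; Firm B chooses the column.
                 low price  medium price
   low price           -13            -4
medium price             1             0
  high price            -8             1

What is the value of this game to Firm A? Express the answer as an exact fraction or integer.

Row low price is strictly dominated by row high price, so Firm A never plays it.
The remaining 2×2 game on (medium price, high price) × (low price, medium price) has no saddle point. Let Firm A play medium price with probability p; indifference gives p − 8(1−p) = (1−p), so p = 9/10.
Similarly Firm B's optimal q on low price is 1/10, and the value is 1·(1/10) + (0)·(9/10) = 1/10.

1/10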